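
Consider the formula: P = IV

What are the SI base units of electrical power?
Units of each symbol in P = IV:
  I (current): A
  V (voltage, in volts): kg·m²/(s³·A)

Multiplying the contributions: [A] · [kg·m²/(s³·A)]
Adding exponents of each base unit: kg: 1, m: 2, s: -3
SI base units of electrical power: kg·m²/s³

Answer: kg·m²/s³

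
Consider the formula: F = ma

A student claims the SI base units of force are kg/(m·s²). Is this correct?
Units of each symbol in F = ma:
  m (mass): kg
  a (acceleration): m/s²

Multiplying the contributions: [kg] · [m/s²]
Adding exponents of each base unit: kg: 1, m: 1, s: -2
SI base units of force: kg·m/s²

The claimed units kg/(m·s²) (exponents kg: 1, m: -1, s: -2) do not match the derived units kg·m/s² (exponents kg: 1, m: 1, s: -2), so the claim is incorrect.

Answer: No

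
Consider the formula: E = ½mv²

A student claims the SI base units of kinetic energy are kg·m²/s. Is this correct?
Units of each symbol in E = ½mv²:
  m (mass): kg
  v (speed): m/s  → to the power 2, contributes m²/s²
  The factor ½ is dimensionless.

Multiplying the contributions: [kg] · [m²/s²]
Adding exponents of each base unit: kg: 1, m: 2, s: -2
SI base units of kinetic energy: kg·m²/s²

The claimed units kg·m²/s (exponents kg: 1, m: 2, s: -1) do not match the derived units kg·m²/s² (exponents kg: 1, m: 2, s: -2), so the claim is incorrect.

Answer: No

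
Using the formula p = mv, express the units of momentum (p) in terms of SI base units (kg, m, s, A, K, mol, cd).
Units of each symbol in p = mv:
  m (mass): kg
  v (velocity): m/s

Multiplying the contributions: [kg] · [m/s]
Adding exponents of each base unit: kg: 1, m: 1, s: -1
SI base units of momentum: kg·m/s

Answer: kg·m/s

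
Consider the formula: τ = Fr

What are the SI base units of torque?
Units of each symbol in τ = Fr:
  F (force): kg·m/s²
  r (lever arm): m

Multiplying the contributions: [kg·m/s²] · [m]
Adding exponents of each base unit: kg: 1, m: 2, s: -2
SI base units of torque: kg·m²/s²

Answer: kg·m²/s²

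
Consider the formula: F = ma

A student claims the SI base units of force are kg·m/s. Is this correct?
Units of each symbol in F = ma:
  m (mass): kg
  a (acceleration): m/s²

Multiplying the contributions: [kg] · [m/s²]
Adding exponents of each base unit: kg: 1, m: 1, s: -2
SI base units of force: kg·m/s²

The claimed units kg·m/s (exponents kg: 1, m: 1, s: -1) do not match the derived units kg·m/s² (exponents kg: 1, m: 1, s: -2), so the claim is incorrect.

Answer: No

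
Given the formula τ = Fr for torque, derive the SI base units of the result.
Units of each symbol in τ = Fr:
  F (force): kg·m/s²
  r (lever arm): m

Multiplying the contributions: [kg·m/s²] · [m]
Adding exponents of each base unit: kg: 1, m: 2, s: -2
SI base units of torque: kg·m²/s²

Answer: kg·m²/s²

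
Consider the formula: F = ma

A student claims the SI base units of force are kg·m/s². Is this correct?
Units of each symbol in F = ma:
  m (mass): kg
  a (acceleration): m/s²

Multiplying the contributions: [kg] · [m/s²]
Adding exponents of each base unit: kg: 1, m: 1, s: -2
SI base units of force: kg·m/s²

The claimed units kg·m/s² match the derived units, so the claim is correct.

Answer: Yes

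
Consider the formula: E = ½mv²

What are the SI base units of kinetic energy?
Units of each symbol in E = ½mv²:
  m (mass): kg
  v (speed): m/s  → to the power 2, contributes m²/s²
  The factor ½ is dimensionless.

Multiplying the contributions: [kg] · [m²/s²]
Adding exponents of each base unit: kg: 1, m: 2, s: -2
SI base units of kinetic energy: kg·m²/s²

Answer: kg·m²/s²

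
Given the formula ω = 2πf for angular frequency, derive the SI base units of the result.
Units of each symbol in ω = 2πf:
  f (frequency): 1/s
  The factor 2π is dimensionless.

Multiplying the contributions: [1/s]
Adding exponents of each base unit: s: -1
SI base units of angular frequency: 1/s

Answer: 1/s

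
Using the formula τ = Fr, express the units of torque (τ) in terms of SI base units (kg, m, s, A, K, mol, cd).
Units of each symbol in τ = Fr:
  F (force): kg·m/s²
  r (lever arm): m

Multiplying the contributions: [kg·m/s²] · [m]
Adding exponents of each base unit: kg: 1, m: 2, s: -2
SI base units of torque: kg·m²/s²

Answer: kg·m²/s²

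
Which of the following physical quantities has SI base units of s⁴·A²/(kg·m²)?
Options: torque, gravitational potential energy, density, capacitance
Checking the SI base units of each option:
  torque (τ = Fr): kg·m²/s²  ✗
  gravitational potential energy (U = -GMm/r): kg·m²/s²  ✗
  density (ρ = m/V): kg/m³  ✗
  capacitance (C = Q/V): s⁴·A²/(kg·m²)  ✓ matches

Only capacitance has units s⁴·A²/(kg·m²).

Answer: capacitance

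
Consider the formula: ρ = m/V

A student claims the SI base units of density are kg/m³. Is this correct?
Units of each symbol in ρ = m/V:
  m (mass): kg
  V (volume): m³  → in the denominator, contributes 1/m³

Multiplying the contributions: [kg] · [1/m³]
Adding exponents of each base unit: kg: 1, m: -3
SI base units of density: kg/m³

The claimed units kg/m³ match the derived units, so the claim is correct.

Answer: Yes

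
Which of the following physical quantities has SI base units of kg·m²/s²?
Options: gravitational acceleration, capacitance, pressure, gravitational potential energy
Checking the SI base units of each option:
  gravitational acceleration (g = GM/r²): m/s²  ✗
  capacitance (C = Q/V): s⁴·A²/(kg·m²)  ✗
  pressure (P = F/A): kg/(m·s²)  ✗
  gravitational potential energy (U = -GMm/r): kg·m²/s²  ✓ matches

Only gravitational potential energy has units kg·m²/s².

Answer: gravitational potential energy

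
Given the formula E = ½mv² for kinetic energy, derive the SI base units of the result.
Units of each symbol in E = ½mv²:
  m (mass): kg
  v (speed): m/s  → to the power 2, contributes m²/s²
  The factor ½ is dimensionless.

Multiplying the contributions: [kg] · [m²/s²]
Adding exponents of each base unit: kg: 1, m: 2, s: -2
SI base units of kinetic energy: kg·m²/s²

Answer: kg·m²/s²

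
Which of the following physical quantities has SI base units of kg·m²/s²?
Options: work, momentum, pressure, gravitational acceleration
Checking the SI base units of each option:
  work (W = Fd): kg·m²/s²  ✓ matches
  momentum (p = mv): kg·m/s  ✗
  pressure (P = F/A): kg/(m·s²)  ✗
  gravitational acceleration (g = GM/r²): m/s²  ✗

Only work has units kg·m²/s².

Answer: work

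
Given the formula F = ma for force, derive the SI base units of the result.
Units of each symbol in F = ma:
  m (mass): kg
  a (acceleration): m/s²

Multiplying the contributions: [kg] · [m/s²]
Adding exponents of each base unit: kg: 1, m: 1, s: -2
SI base units of force: kg·m/s²

Answer: kg·m/s²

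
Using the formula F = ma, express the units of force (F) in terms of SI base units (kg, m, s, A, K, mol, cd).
Units of each symbol in F = ma:
  m (mass): kg
  a (acceleration): m/s²

Multiplying the contributions: [kg] · [m/s²]
Adding exponents of each base unit: kg: 1, m: 1, s: -2
SI base units of force: kg·m/s²

Answer: kg·m/s²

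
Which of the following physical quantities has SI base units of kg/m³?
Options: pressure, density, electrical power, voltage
Checking the SI base units of each option:
  pressure (P = F/A): kg/(m·s²)  ✗
  density (ρ = m/V): kg/m³  ✓ matches
  electrical power (P = IV): kg·m²/s³  ✗
  voltage (V = IR): kg·m²/(s³·A)  ✗

Only density has units kg/m³.

Answer: density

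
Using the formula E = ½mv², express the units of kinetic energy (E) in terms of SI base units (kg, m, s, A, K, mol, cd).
Units of each symbol in E = ½mv²:
  m (mass): kg
  v (speed): m/s  → to the power 2, contributes m²/s²
  The factor ½ is dimensionless.

Multiplying the contributions: [kg] · [m²/s²]
Adding exponents of each base unit: kg: 1, m: 2, s: -2
SI base units of kinetic energy: kg·m²/s²

Answer: kg·m²/s²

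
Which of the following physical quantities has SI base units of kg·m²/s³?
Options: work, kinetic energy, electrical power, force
Checking the SI base units of each option:
  work (W = Fd): kg·m²/s²  ✗
  kinetic energy (E = ½mv²): kg·m²/s²  ✗
  electrical power (P = IV): kg·m²/s³  ✓ matches
  force (F = ma): kg·m/s²  ✗

Only electrical power has units kg·m²/s³.

Answer: electrical power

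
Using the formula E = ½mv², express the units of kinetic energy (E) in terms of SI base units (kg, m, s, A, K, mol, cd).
Units of each symbol in E = ½mv²:
  m (mass): kg
  v (speed): m/s  → to the power 2, contributes m²/s²
  The factor ½ is dimensionless.

Multiplying the contributions: [kg] · [m²/s²]
Adding exponents of each base unit: kg: 1, m: 2, s: -2
SI base units of kinetic energy: kg·m²/s²

Answer: kg·m²/s²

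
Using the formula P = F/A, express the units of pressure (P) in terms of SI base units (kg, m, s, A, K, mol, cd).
Units of each symbol in P = F/A:
  F (force): kg·m/s²
  A (area): m²  → in the denominator, contributes 1/m²

Multiplying the contributions: [kg·m/s²] · [1/m²]
Adding exponents of each base unit: kg: 1, m: -1, s: -2
SI base units of pressure: kg/(m·s²)

Answer: kg/(m·s²)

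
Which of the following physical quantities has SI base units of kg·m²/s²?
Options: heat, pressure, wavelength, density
Checking the SI base units of each option:
  heat (Q = mcΔT): kg·m²/s²  ✓ matches
  pressure (P = F/A): kg/(m·s²)  ✗
  wavelength (λ = v/f): m  ✗
  density (ρ = m/V): kg/m³  ✗

Only heat has units kg·m²/s².

Answer: heat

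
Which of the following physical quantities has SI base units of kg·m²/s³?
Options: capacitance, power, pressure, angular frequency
Checking the SI base units of each option:
  capacitance (C = Q/V): s⁴·A²/(kg·m²)  ✗
  power (P = W/t): kg·m²/s³  ✓ matches
  pressure (P = F/A): kg/(m·s²)  ✗
  angular frequency (ω = 2πf): 1/s  ✗

Only power has units kg·m²/s³.

Answer: power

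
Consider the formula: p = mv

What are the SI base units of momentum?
Units of each symbol in p = mv:
  m (mass): kg
  v (velocity): m/s

Multiplying the contributions: [kg] · [m/s]
Adding exponents of each base unit: kg: 1, m: 1, s: -1
SI base units of momentum: kg·m/s

Answer: kg·m/s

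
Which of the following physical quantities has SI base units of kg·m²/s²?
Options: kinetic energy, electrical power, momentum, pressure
Checking the SI base units of each option:
  kinetic energy (E = ½mv²): kg·m²/s²  ✓ matches
  electrical power (P = IV): kg·m²/s³  ✗
  momentum (p = mv): kg·m/s  ✗
  pressure (P = F/A): kg/(m·s²)  ✗

Only kinetic energy has units kg·m²/s².

Answer: kinetic energy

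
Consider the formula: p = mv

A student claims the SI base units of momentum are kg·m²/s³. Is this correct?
Units of each symbol in p = mv:
  m (mass): kg
  v (velocity): m/s

Multiplying the contributions: [kg] · [m/s]
Adding exponents of each base unit: kg: 1, m: 1, s: -1
SI base units of momentum: kg·m/s

The claimed units kg·m²/s³ (exponents kg: 1, m: 2, s: -3) do not match the derived units kg·m/s (exponents kg: 1, m: 1, s: -1), so the claim is incorrect.

Answer: No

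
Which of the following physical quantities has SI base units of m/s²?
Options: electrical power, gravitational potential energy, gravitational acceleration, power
Checking the SI base units of each option:
  electrical power (P = IV): kg·m²/s³  ✗
  gravitational potential energy (U = -GMm/r): kg·m²/s²  ✗
  gravitational acceleration (g = GM/r²): m/s²  ✓ matches
  power (P = W/t): kg·m²/s³  ✗

Only gravitational acceleration has units m/s².

Answer: gravitational acceleration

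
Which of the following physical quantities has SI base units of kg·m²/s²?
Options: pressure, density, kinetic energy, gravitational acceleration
Checking the SI base units of each option:
  pressure (P = F/A): kg/(m·s²)  ✗
  density (ρ = m/V): kg/m³  ✗
  kinetic energy (E = ½mv²): kg·m²/s²  ✓ matches
  gravitational acceleration (g = GM/r²): m/s²  ✗

Only kinetic energy has units kg·m²/s².

Answer: kinetic energy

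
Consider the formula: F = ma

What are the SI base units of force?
Units of each symbol in F = ma:
  m (mass): kg
  a (acceleration): m/s²

Multiplying the contributions: [kg] · [m/s²]
Adding exponents of each base unit: kg: 1, m: 1, s: -2
SI base units of force: kg·m/s²

Answer: kg·m/s²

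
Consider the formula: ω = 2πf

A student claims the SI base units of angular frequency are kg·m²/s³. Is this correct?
Units of each symbol in ω = 2πf:
  f (frequency): 1/s
  The factor 2π is dimensionless.

Multiplying the contributions: [1/s]
Adding exponents of each base unit: s: -1
SI base units of angular frequency: 1/s

The claimed units kg·m²/s³ (exponents kg: 1, m: 2, s: -3) do not match the derived units 1/s (exponents s: -1), so the claim is incorrect.

Answer: No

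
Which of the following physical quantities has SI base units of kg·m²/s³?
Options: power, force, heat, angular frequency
Checking the SI base units of each option:
  power (P = W/t): kg·m²/s³  ✓ matches
  force (F = ma): kg·m/s²  ✗
  heat (Q = mcΔT): kg·m²/s²  ✗
  angular frequency (ω = 2πf): 1/s  ✗

Only power has units kg·m²/s³.

Answer: power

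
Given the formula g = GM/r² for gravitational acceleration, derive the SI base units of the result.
Units of each symbol in g = GM/r²:
  G (gravitational constant): m³/(kg·s²)
  M (mass): kg
  r (distance): m  → to the power 2 in the denominator, contributes 1/m²

Multiplying the contributions: [m³/(kg·s²)] · [kg] · [1/m²]
Adding exponents of each base unit: m: 1, s: -2
SI base units of gravitational acceleration: m/s²

Answer: m/s²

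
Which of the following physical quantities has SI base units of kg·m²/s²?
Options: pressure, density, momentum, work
Checking the SI base units of each option:
  pressure (P = F/A): kg/(m·s²)  ✗
  density (ρ = m/V): kg/m³  ✗
  momentum (p = mv): kg·m/s  ✗
  work (W = Fd): kg·m²/s²  ✓ matches

Only work has units kg·m²/s².

Answer: work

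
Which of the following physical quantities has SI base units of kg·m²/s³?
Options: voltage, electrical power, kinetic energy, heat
Checking the SI base units of each option:
  voltage (V = IR): kg·m²/(s³·A)  ✗
  electrical power (P = IV): kg·m²/s³  ✓ matches
  kinetic energy (E = ½mv²): kg·m²/s²  ✗
  heat (Q = mcΔT): kg·m²/s²  ✗

Only electrical power has units kg·m²/s³.

Answer: electrical power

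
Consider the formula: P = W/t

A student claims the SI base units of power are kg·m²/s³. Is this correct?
Units of each symbol in P = W/t:
  W (work): kg·m²/s²
  t (time): s  → in the denominator, contributes 1/s

Multiplying the contributions: [kg·m²/s²] · [1/s]
Adding exponents of each base unit: kg: 1, m: 2, s: -3
SI base units of power: kg·m²/s³

The claimed units kg·m²/s³ match the derived units, so the claim is correct.

Answer: Yes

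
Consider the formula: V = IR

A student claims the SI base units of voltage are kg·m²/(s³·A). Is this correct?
Units of each symbol in V = IR:
  I (current): A
  R (resistance, in ohms): kg·m²/(s³·A²)

Multiplying the contributions: [A] · [kg·m²/(s³·A²)]
Adding exponents of each base unit: kg: 1, m: 2, s: -3, A: -1
SI base units of voltage: kg·m²/(s³·A)

The claimed units kg·m²/(s³·A) match the derived units, so the claim is correct.

Answer: Yes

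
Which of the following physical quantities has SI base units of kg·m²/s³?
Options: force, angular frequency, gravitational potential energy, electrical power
Checking the SI base units of each option:
  force (F = ma): kg·m/s²  ✗
  angular frequency (ω = 2πf): 1/s  ✗
  gravitational potential energy (U = -GMm/r): kg·m²/s²  ✗
  electrical power (P = IV): kg·m²/s³  ✓ matches

Only electrical power has units kg·m²/s³.

Answer: electrical power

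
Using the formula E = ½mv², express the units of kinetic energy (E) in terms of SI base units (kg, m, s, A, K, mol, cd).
Units of each symbol in E = ½mv²:
  m (mass): kg
  v (speed): m/s  → to the power 2, contributes m²/s²
  The factor ½ is dimensionless.

Multiplying the contributions: [kg] · [m²/s²]
Adding exponents of each base unit: kg: 1, m: 2, s: -2
SI base units of kinetic energy: kg·m²/s²

Answer: kg·m²/s²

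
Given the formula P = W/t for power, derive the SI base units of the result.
Units of each symbol in P = W/t:
  W (work): kg·m²/s²
  t (time): s  → in the denominator, contributes 1/s

Multiplying the contributions: [kg·m²/s²] · [1/s]
Adding exponents of each base unit: kg: 1, m: 2, s: -3
SI base units of power: kg·m²/s³

Answer: kg·m²/s³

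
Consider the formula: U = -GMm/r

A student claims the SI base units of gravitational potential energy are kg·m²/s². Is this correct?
Units of each symbol in U = -GMm/r:
  G (gravitational constant): m³/(kg·s²)
  M (mass): kg
  m (mass): kg
  r (distance): m  → in the denominator, contributes 1/m
  The minus sign does not affect the units.

Multiplying the contributions: [m³/(kg·s²)] · [kg] · [kg] · [1/m]
Adding exponents of each base unit: kg: 1, m: 2, s: -2
SI base units of gravitational potential energy: kg·m²/s²

The claimed units kg·m²/s² match the derived units, so the claim is correct.

Answer: Yes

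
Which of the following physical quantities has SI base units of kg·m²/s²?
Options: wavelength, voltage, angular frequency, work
Checking the SI base units of each option:
  wavelength (λ = v/f): m  ✗
  voltage (V = IR): kg·m²/(s³·A)  ✗
  angular frequency (ω = 2πf): 1/s  ✗
  work (W = Fd): kg·m²/s²  ✓ matches

Only work has units kg·m²/s².

Answer: work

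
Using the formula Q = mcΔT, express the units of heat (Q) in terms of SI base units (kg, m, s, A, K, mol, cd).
Units of each symbol in Q = mcΔT:
  m (mass): kg
  c (specific heat capacity, in J/(kg·K)): m²/(s²·K)
  ΔT (temperature change): K

Multiplying the contributions: [kg] · [m²/(s²·K)] · [K]
Adding exponents of each base unit: kg: 1, m: 2, s: -2
SI base units of heat: kg·m²/s²

Answer: kg·m²/s²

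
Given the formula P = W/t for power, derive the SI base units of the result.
Units of each symbol in P = W/t:
  W (work): kg·m²/s²
  t (time): s  → in the denominator, contributes 1/s

Multiplying the contributions: [kg·m²/s²] · [1/s]
Adding exponents of each base unit: kg: 1, m: 2, s: -3
SI base units of power: kg·m²/s³

Answer: kg·m²/s³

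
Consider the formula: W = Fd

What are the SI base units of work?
Units of each symbol in W = Fd:
  F (force): kg·m/s²
  d (displacement): m

Multiplying the contributions: [kg·m/s²] · [m]
Adding exponents of each base unit: kg: 1, m: 2, s: -2
SI base units of work: kg·m²/s²

Answer: kg·m²/s²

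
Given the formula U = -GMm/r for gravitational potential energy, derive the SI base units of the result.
Units of each symbol in U = -GMm/r:
  G (gravitational constant): m³/(kg·s²)
  M (mass): kg
  m (mass): kg
  r (distance): m  → in the denominator, contributes 1/m
  The minus sign does not affect the units.

Multiplying the contributions: [m³/(kg·s²)] · [kg] · [kg] · [1/m]
Adding exponents of each base unit: kg: 1, m: 2, s: -2
SI base units of gravitational potential energy: kg·m²/s²

Answer: kg·m²/s²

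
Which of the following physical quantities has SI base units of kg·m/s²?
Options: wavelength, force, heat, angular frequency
Checking the SI base units of each option:
  wavelength (λ = v/f): m  ✗
  force (F = ma): kg·m/s²  ✓ matches
  heat (Q = mcΔT): kg·m²/s²  ✗
  angular frequency (ω = 2πf): 1/s  ✗

Only force has units kg·m/s².

Answer: force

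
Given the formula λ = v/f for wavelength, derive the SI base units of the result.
Units of each symbol in λ = v/f:
  v (wave speed): m/s
  f (frequency): 1/s  → in the denominator, contributes s

Multiplying the contributions: [m/s] · [s]
Adding exponents of each base unit: m: 1
SI base units of wavelength: m

Answer: m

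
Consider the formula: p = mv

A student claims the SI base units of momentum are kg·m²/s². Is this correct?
Units of each symbol in p = mv:
  m (mass): kg
  v (velocity): m/s

Multiplying the contributions: [kg] · [m/s]
Adding exponents of each base unit: kg: 1, m: 1, s: -1
SI base units of momentum: kg·m/s

The claimed units kg·m²/s² (exponents kg: 1, m: 2, s: -2) do not match the derived units kg·m/s (exponents kg: 1, m: 1, s: -1), so the claim is incorrect.

Answer: No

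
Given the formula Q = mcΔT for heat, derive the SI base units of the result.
Units of each symbol in Q = mcΔT:
  m (mass): kg
  c (specific heat capacity, in J/(kg·K)): m²/(s²·K)
  ΔT (temperature change): K

Multiplying the contributions: [kg] · [m²/(s²·K)] · [K]
Adding exponents of each base unit: kg: 1, m: 2, s: -2
SI base units of heat: kg·m²/s²

Answer: kg·m²/s²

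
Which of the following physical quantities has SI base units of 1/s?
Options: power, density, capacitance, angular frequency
Checking the SI base units of each option:
  power (P = W/t): kg·m²/s³  ✗
  density (ρ = m/V): kg/m³  ✗
  capacitance (C = Q/V): s⁴·A²/(kg·m²)  ✗
  angular frequency (ω = 2πf): 1/s  ✓ matches

Only angular frequency has units 1/s.

Answer: angular frequency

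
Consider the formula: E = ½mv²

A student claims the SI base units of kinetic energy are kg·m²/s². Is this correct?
Units of each symbol in E = ½mv²:
  m (mass): kg
  v (speed): m/s  → to the power 2, contributes m²/s²
  The factor ½ is dimensionless.

Multiplying the contributions: [kg] · [m²/s²]
Adding exponents of each base unit: kg: 1, m: 2, s: -2
SI base units of kinetic energy: kg·m²/s²

The claimed units kg·m²/s² match the derived units, so the claim is correct.

Answer: Yes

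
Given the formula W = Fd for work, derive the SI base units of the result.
Units of each symbol in W = Fd:
  F (force): kg·m/s²
  d (displacement): m

Multiplying the contributions: [kg·m/s²] · [m]
Adding exponents of each base unit: kg: 1, m: 2, s: -2
SI base units of work: kg·m²/s²

Answer: kg·m²/s²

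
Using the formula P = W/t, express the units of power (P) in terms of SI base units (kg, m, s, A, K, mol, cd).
Units of each symbol in P = W/t:
  W (work): kg·m²/s²
  t (time): s  → in the denominator, contributes 1/s

Multiplying the contributions: [kg·m²/s²] · [1/s]
Adding exponents of each base unit: kg: 1, m: 2, s: -3
SI base units of power: kg·m²/s³

Answer: kg·m²/s³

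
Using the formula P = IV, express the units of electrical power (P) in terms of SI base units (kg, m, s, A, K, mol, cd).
Units of each symbol in P = IV:
  I (current): A
  V (voltage, in volts): kg·m²/(s³·A)

Multiplying the contributions: [A] · [kg·m²/(s³·A)]
Adding exponents of each base unit: kg: 1, m: 2, s: -3
SI base units of electrical power: kg·m²/s³

Answer: kg·m²/s³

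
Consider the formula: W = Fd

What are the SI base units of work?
Units of each symbol in W = Fd:
  F (force): kg·m/s²
  d (displacement): m

Multiplying the contributions: [kg·m/s²] · [m]
Adding exponents of each base unit: kg: 1, m: 2, s: -2
SI base units of work: kg·m²/s²

Answer: kg·m²/s²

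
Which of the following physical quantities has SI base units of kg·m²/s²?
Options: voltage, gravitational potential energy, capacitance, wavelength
Checking the SI base units of each option:
  voltage (V = IR): kg·m²/(s³·A)  ✗
  gravitational potential energy (U = -GMm/r): kg·m²/s²  ✓ matches
  capacitance (C = Q/V): s⁴·A²/(kg·m²)  ✗
  wavelength (λ = v/f): m  ✗

Only gravitational potential energy has units kg·m²/s².

Answer: gravitational potential energy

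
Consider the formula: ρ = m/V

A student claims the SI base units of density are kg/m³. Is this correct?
Units of each symbol in ρ = m/V:
  m (mass): kg
  V (volume): m³  → in the denominator, contributes 1/m³

Multiplying the contributions: [kg] · [1/m³]
Adding exponents of each base unit: kg: 1, m: -3
SI base units of density: kg/m³

The claimed units kg/m³ match the derived units, so the claim is correct.

Answer: Yes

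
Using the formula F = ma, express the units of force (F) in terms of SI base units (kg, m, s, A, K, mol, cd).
Units of each symbol in F = ma:
  m (mass): kg
  a (acceleration): m/s²

Multiplying the contributions: [kg] · [m/s²]
Adding exponents of each base unit: kg: 1, m: 1, s: -2
SI base units of force: kg·m/s²

Answer: kg·m/s²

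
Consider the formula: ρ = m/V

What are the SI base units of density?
Units of each symbol in ρ = m/V:
  m (mass): kg
  V (volume): m³  → in the denominator, contributes 1/m³

Multiplying the contributions: [kg] · [1/m³]
Adding exponents of each base unit: kg: 1, m: -3
SI base units of density: kg/m³

Answer: kg/m³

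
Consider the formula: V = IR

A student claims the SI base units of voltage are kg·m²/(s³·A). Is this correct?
Units of each symbol in V = IR:
  I (current): A
  R (resistance, in ohms): kg·m²/(s³·A²)

Multiplying the contributions: [A] · [kg·m²/(s³·A²)]
Adding exponents of each base unit: kg: 1, m: 2, s: -3, A: -1
SI base units of voltage: kg·m²/(s³·A)

The claimed units kg·m²/(s³·A) match the derived units, so the claim is correct.

Answer: Yes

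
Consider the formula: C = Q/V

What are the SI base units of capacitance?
Units of each symbol in C = Q/V:
  Q (charge, in coulombs): s·A
  V (voltage, in volts): kg·m²/(s³·A)  → in the denominator, contributes s³·A/(kg·m²)

Multiplying the contributions: [s·A] · [s³·A/(kg·m²)]
Adding exponents of each base unit: kg: -1, m: -2, s: 4, A: 2
SI base units of capacitance: s⁴·A²/(kg·m²)

Answer: s⁴·A²/(kg·m²)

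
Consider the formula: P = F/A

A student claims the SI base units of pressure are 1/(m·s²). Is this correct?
Units of each symbol in P = F/A:
  F (force): kg·m/s²
  A (area): m²  → in the denominator, contributes 1/m²

Multiplying the contributions: [kg·m/s²] · [1/m²]
Adding exponents of each base unit: kg: 1, m: -1, s: -2
SI base units of pressure: kg/(m·s²)

The claimed units 1/(m·s²) (exponents m: -1, s: -2) do not match the derived units kg/(m·s²) (exponents kg: 1, m: -1, s: -2), so the claim is incorrect.

Answer: No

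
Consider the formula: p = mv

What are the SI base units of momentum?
Units of each symbol in p = mv:
  m (mass): kg
  v (velocity): m/s

Multiplying the contributions: [kg] · [m/s]
Adding exponents of each base unit: kg: 1, m: 1, s: -1
SI base units of momentum: kg·m/s

Answer: kg·m/s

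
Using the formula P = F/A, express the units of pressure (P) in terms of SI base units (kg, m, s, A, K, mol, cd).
Units of each symbol in P = F/A:
  F (force): kg·m/s²
  A (area): m²  → in the denominator, contributes 1/m²

Multiplying the contributions: [kg·m/s²] · [1/m²]
Adding exponents of each base unit: kg: 1, m: -1, s: -2
SI base units of pressure: kg/(m·s²)

Answer: kg/(m·s²)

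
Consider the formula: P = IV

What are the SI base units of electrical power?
Units of each symbol in P = IV:
  I (current): A
  V (voltage, in volts): kg·m²/(s³·A)

Multiplying the contributions: [A] · [kg·m²/(s³·A)]
Adding exponents of each base unit: kg: 1, m: 2, s: -3
SI base units of electrical power: kg·m²/s³

Answer: kg·m²/s³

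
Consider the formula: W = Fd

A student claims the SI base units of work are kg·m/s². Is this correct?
Units of each symbol in W = Fd:
  F (force): kg·m/s²
  d (displacement): m

Multiplying the contributions: [kg·m/s²] · [m]
Adding exponents of each base unit: kg: 1, m: 2, s: -2
SI base units of work: kg·m²/s²

The claimed units kg·m/s² (exponents kg: 1, m: 1, s: -2) do not match the derived units kg·m²/s² (exponents kg: 1, m: 2, s: -2), so the claim is incorrect.

Answer: No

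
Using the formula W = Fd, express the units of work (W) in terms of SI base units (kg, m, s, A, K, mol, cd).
Units of each symbol in W = Fd:
  F (force): kg·m/s²
  d (displacement): m

Multiplying the contributions: [kg·m/s²] · [m]
Adding exponents of each base unit: kg: 1, m: 2, s: -2
SI base units of work: kg·m²/s²

Answer: kg·m²/s²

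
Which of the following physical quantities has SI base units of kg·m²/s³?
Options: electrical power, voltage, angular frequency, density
Checking the SI base units of each option:
  electrical power (P = IV): kg·m²/s³  ✓ matches
  voltage (V = IR): kg·m²/(s³·A)  ✗
  angular frequency (ω = 2πf): 1/s  ✗
  density (ρ = m/V): kg/m³  ✗

Only electrical power has units kg·m²/s³.

Answer: electrical power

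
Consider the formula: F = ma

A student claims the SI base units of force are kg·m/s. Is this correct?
Units of each symbol in F = ma:
  m (mass): kg
  a (acceleration): m/s²

Multiplying the contributions: [kg] · [m/s²]
Adding exponents of each base unit: kg: 1, m: 1, s: -2
SI base units of force: kg·m/s²

The claimed units kg·m/s (exponents kg: 1, m: 1, s: -1) do not match the derived units kg·m/s² (exponents kg: 1, m: 1, s: -2), so the claim is incorrect.

Answer: No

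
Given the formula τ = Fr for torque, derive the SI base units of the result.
Units of each symbol in τ = Fr:
  F (force): kg·m/s²
  r (lever arm): m

Multiplying the contributions: [kg·m/s²] · [m]
Adding exponents of each base unit: kg: 1, m: 2, s: -2
SI base units of torque: kg·m²/s²

Answer: kg·m²/s²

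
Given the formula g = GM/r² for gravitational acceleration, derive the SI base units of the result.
Units of each symbol in g = GM/r²:
  G (gravitational constant): m³/(kg·s²)
  M (mass): kg
  r (distance): m  → to the power 2 in the denominator, contributes 1/m²

Multiplying the contributions: [m³/(kg·s²)] · [kg] · [1/m²]
Adding exponents of each base unit: m: 1, s: -2
SI base units of gravitational acceleration: m/s²

Answer: m/s²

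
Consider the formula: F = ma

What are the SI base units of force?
Units of each symbol in F = ma:
  m (mass): kg
  a (acceleration): m/s²

Multiplying the contributions: [kg] · [m/s²]
Adding exponents of each base unit: kg: 1, m: 1, s: -2
SI base units of force: kg·m/s²

Answer: kg·m/s²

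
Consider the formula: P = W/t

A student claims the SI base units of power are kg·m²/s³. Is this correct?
Units of each symbol in P = W/t:
  W (work): kg·m²/s²
  t (time): s  → in the denominator, contributes 1/s

Multiplying the contributions: [kg·m²/s²] · [1/s]
Adding exponents of each base unit: kg: 1, m: 2, s: -3
SI base units of power: kg·m²/s³

The claimed units kg·m²/s³ match the derived units, so the claim is correct.

Answer: Yes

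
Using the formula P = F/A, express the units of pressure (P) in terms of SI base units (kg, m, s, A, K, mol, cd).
Units of each symbol in P = F/A:
  F (force): kg·m/s²
  A (area): m²  → in the denominator, contributes 1/m²

Multiplying the contributions: [kg·m/s²] · [1/m²]
Adding exponents of each base unit: kg: 1, m: -1, s: -2
SI base units of pressure: kg/(m·s²)

Answer: kg/(m·s²)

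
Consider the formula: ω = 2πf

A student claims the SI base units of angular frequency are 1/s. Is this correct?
Units of each symbol in ω = 2πf:
  f (frequency): 1/s
  The factor 2π is dimensionless.

Multiplying the contributions: [1/s]
Adding exponents of each base unit: s: -1
SI base units of angular frequency: 1/s

The claimed units 1/s match the derived units, so the claim is correct.

Answer: Yes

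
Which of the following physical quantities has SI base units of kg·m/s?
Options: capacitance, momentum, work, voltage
Checking the SI base units of each option:
  capacitance (C = Q/V): s⁴·A²/(kg·m²)  ✗
  momentum (p = mv): kg·m/s  ✓ matches
  work (W = Fd): kg·m²/s²  ✗
  voltage (V = IR): kg·m²/(s³·A)  ✗

Only momentum has units kg·m/s.

Answer: momentum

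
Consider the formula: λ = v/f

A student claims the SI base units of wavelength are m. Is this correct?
Units of each symbol in λ = v/f:
  v (wave speed): m/s
  f (frequency): 1/s  → in the denominator, contributes s

Multiplying the contributions: [m/s] · [s]
Adding exponents of each base unit: m: 1
SI base units of wavelength: m

The claimed units m match the derived units, so the claim is correct.

Answer: Yes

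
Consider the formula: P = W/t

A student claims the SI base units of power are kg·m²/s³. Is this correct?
Units of each symbol in P = W/t:
  W (work): kg·m²/s²
  t (time): s  → in the denominator, contributes 1/s

Multiplying the contributions: [kg·m²/s²] · [1/s]
Adding exponents of each base unit: kg: 1, m: 2, s: -3
SI base units of power: kg·m²/s³

The claimed units kg·m²/s³ match the derived units, so the claim is correct.

Answer: Yes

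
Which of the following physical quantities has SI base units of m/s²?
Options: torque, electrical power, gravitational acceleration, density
Checking the SI base units of each option:
  torque (τ = Fr): kg·m²/s²  ✗
  electrical power (P = IV): kg·m²/s³  ✗
  gravitational acceleration (g = GM/r²): m/s²  ✓ matches
  density (ρ = m/V): kg/m³  ✗

Only gravitational acceleration has units m/s².

Answer: gravitational acceleration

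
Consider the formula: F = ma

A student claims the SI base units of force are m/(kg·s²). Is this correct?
Units of each symbol in F = ma:
  m (mass): kg
  a (acceleration): m/s²

Multiplying the contributions: [kg] · [m/s²]
Adding exponents of each base unit: kg: 1, m: 1, s: -2
SI base units of force: kg·m/s²

The claimed units m/(kg·s²) (exponents kg: -1, m: 1, s: -2) do not match the derived units kg·m/s² (exponents kg: 1, m: 1, s: -2), so the claim is incorrect.

Answer: No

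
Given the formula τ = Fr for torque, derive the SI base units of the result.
Units of each symbol in τ = Fr:
  F (force): kg·m/s²
  r (lever arm): m

Multiplying the contributions: [kg·m/s²] · [m]
Adding exponents of each base unit: kg: 1, m: 2, s: -2
SI base units of torque: kg·m²/s²

Answer: kg·m²/s²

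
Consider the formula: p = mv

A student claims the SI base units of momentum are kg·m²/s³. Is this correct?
Units of each symbol in p = mv:
  m (mass): kg
  v (velocity): m/s

Multiplying the contributions: [kg] · [m/s]
Adding exponents of each base unit: kg: 1, m: 1, s: -1
SI base units of momentum: kg·m/s

The claimed units kg·m²/s³ (exponents kg: 1, m: 2, s: -3) do not match the derived units kg·m/s (exponents kg: 1, m: 1, s: -1), so the claim is incorrect.

Answer: No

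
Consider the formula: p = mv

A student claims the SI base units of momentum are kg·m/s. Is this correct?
Units of each symbol in p = mv:
  m (mass): kg
  v (velocity): m/s

Multiplying the contributions: [kg] · [m/s]
Adding exponents of each base unit: kg: 1, m: 1, s: -1
SI base units of momentum: kg·m/s

The claimed units kg·m/s match the derived units, so the claim is correct.

Answer: Yes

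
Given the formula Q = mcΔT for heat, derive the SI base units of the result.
Units of each symbol in Q = mcΔT:
  m (mass): kg
  c (specific heat capacity, in J/(kg·K)): m²/(s²·K)
  ΔT (temperature change): K

Multiplying the contributions: [kg] · [m²/(s²·K)] · [K]
Adding exponents of each base unit: kg: 1, m: 2, s: -2
SI base units of heat: kg·m²/s²

Answer: kg·m²/s²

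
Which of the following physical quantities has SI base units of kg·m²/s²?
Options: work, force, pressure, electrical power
Checking the SI base units of each option:
  work (W = Fd): kg·m²/s²  ✓ matches
  force (F = ma): kg·m/s²  ✗
  pressure (P = F/A): kg/(m·s²)  ✗
  electrical power (P = IV): kg·m²/s³  ✗

Only work has units kg·m²/s².

Answer: work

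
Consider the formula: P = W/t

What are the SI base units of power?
Units of each symbol in P = W/t:
  W (work): kg·m²/s²
  t (time): s  → in the denominator, contributes 1/s

Multiplying the contributions: [kg·m²/s²] · [1/s]
Adding exponents of each base unit: kg: 1, m: 2, s: -3
SI base units of power: kg·m²/s³

Answer: kg·m²/s³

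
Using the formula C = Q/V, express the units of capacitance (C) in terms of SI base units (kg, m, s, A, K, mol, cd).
Units of each symbol in C = Q/V:
  Q (charge, in coulombs): s·A
  V (voltage, in volts): kg·m²/(s³·A)  → in the denominator, contributes s³·A/(kg·m²)

Multiplying the contributions: [s·A] · [s³·A/(kg·m²)]
Adding exponents of each base unit: kg: -1, m: -2, s: 4, A: 2
SI base units of capacitance: s⁴·A²/(kg·m²)

Answer: s⁴·A²/(kg·m²)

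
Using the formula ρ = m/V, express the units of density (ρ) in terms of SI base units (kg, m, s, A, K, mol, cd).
Units of each symbol in ρ = m/V:
  m (mass): kg
  V (volume): m³  → in the denominator, contributes 1/m³

Multiplying the contributions: [kg] · [1/m³]
Adding exponents of each base unit: kg: 1, m: -3
SI base units of density: kg/m³

Answer: kg/m³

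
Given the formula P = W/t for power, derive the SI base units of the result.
Units of each symbol in P = W/t:
  W (work): kg·m²/s²
  t (time): s  → in the denominator, contributes 1/s

Multiplying the contributions: [kg·m²/s²] · [1/s]
Adding exponents of each base unit: kg: 1, m: 2, s: -3
SI base units of power: kg·m²/s³

Answer: kg·m²/s³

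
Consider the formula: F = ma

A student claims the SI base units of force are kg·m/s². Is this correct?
Units of each symbol in F = ma:
  m (mass): kg
  a (acceleration): m/s²

Multiplying the contributions: [kg] · [m/s²]
Adding exponents of each base unit: kg: 1, m: 1, s: -2
SI base units of force: kg·m/s²

The claimed units kg·m/s² match the derived units, so the claim is correct.

Answer: Yes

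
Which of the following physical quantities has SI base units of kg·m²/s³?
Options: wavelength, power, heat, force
Checking the SI base units of each option:
  wavelength (λ = v/f): m  ✗
  power (P = W/t): kg·m²/s³  ✓ matches
  heat (Q = mcΔT): kg·m²/s²  ✗
  force (F = ma): kg·m/s²  ✗

Only power has units kg·m²/s³.

Answer: power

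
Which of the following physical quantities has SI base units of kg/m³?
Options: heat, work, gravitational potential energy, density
Checking the SI base units of each option:
  heat (Q = mcΔT): kg·m²/s²  ✗
  work (W = Fd): kg·m²/s²  ✗
  gravitational potential energy (U = -GMm/r): kg·m²/s²  ✗
  density (ρ = m/V): kg/m³  ✓ matches

Only density has units kg/m³.

Answer: density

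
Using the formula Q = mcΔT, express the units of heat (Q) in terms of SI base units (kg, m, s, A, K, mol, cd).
Units of each symbol in Q = mcΔT:
  m (mass): kg
  c (specific heat capacity, in J/(kg·K)): m²/(s²·K)
  ΔT (temperature change): K

Multiplying the contributions: [kg] · [m²/(s²·K)] · [K]
Adding exponents of each base unit: kg: 1, m: 2, s: -2
SI base units of heat: kg·m²/s²

Answer: kg·m²/s²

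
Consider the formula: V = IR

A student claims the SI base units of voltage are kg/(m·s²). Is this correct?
Units of each symbol in V = IR:
  I (current): A
  R (resistance, in ohms): kg·m²/(s³·A²)

Multiplying the contributions: [A] · [kg·m²/(s³·A²)]
Adding exponents of each base unit: kg: 1, m: 2, s: -3, A: -1
SI base units of voltage: kg·m²/(s³·A)

The claimed units kg/(m·s²) (exponents kg: 1, m: -1, s: -2) do not match the derived units kg·m²/(s³·A) (exponents kg: 1, m: 2, s: -3, A: -1), so the claim is incorrect.

Answer: No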